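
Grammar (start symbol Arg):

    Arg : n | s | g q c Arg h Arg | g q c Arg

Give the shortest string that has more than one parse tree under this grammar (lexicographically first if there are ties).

g q c g q c n h n

length 1: no string has ≥2 trees
length 4: no string has ≥2 trees
length 6: no string has ≥2 trees
length 7: no string has ≥2 trees
length 9: g q c g q c n h n has 2 parse trees

Two derivations of g q c g q c n h n:
  Arg ⇒ g q c Arg h Arg ⇒ g q c g q c Arg h Arg ⇒ g q c g q c n h Arg ⇒ g q c g q c n h n
  Arg ⇒ g q c Arg ⇒ g q c g q c Arg h Arg ⇒ g q c g q c n h Arg ⇒ g q c g q c n h n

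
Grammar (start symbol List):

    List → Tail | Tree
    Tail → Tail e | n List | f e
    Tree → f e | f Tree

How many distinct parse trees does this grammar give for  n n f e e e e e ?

Parse trees for n n f e e e e e (showing first 6 of 20):
  [List [Tail [Tail [Tail [Tail [Tail n [List [Tail n [List [Tail f e]]]]] e] e] e] e]]
  [List [Tail [Tail [Tail [Tail [Tail n [List [Tail n [List [Tree f e]]]]] e] e] e] e]]
  [List [Tail [Tail [Tail [Tail n [List [Tail [Tail n [List [Tail f e]]] e]]] e] e] e]]
  [List [Tail [Tail [Tail [Tail n [List [Tail [Tail n [List [Tree f e]]] e]]] e] e] e]]
  [List [Tail [Tail [Tail [Tail n [List [Tail n [List [Tail [Tail f e] e]]]]] e] e] e]]
  [List [Tail [Tail [Tail n [List [Tail [Tail [Tail n [List [Tail f e]]] e] e]]] e] e]]

20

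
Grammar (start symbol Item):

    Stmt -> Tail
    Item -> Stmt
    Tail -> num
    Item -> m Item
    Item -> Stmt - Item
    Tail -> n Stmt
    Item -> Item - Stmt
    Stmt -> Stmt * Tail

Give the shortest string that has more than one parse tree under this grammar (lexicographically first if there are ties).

num - num

length 1: no string has ≥2 trees
length 2: no string has ≥2 trees
length 3: num - num has 2 parse trees

Two derivations of num - num:
  Item ⇒ Stmt - Item ⇒ Tail - Item ⇒ num - Item ⇒ num - Stmt ⇒ num - Tail ⇒ num - num
  Item ⇒ Item - Stmt ⇒ Stmt - Stmt ⇒ Tail - Stmt ⇒ num - Stmt ⇒ num - Tail ⇒ num - num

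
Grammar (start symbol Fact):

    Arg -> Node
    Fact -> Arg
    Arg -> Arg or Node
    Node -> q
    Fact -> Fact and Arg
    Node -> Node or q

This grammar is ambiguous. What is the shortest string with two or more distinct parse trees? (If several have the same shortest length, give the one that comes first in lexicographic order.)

length 1: no string has ≥2 trees
length 3: q or q has 2 parse trees

Two derivations of q or q:
  Fact ⇒ Arg ⇒ Node ⇒ Node or q ⇒ q or q
  Fact ⇒ Arg ⇒ Arg or Node ⇒ Node or Node ⇒ q or Node ⇒ q or q

q or q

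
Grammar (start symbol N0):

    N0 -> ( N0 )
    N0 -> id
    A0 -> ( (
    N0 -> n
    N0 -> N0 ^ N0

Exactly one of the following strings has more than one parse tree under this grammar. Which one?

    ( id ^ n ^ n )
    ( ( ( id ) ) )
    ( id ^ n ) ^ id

( id ^ n ^ n )

( id ^ n ^ n ): 2 trees
( ( ( id ) ) ): 1 tree
( id ^ n ) ^ id: 1 tree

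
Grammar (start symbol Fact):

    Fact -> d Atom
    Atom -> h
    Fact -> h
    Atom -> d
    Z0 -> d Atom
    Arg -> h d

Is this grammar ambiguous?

Only Fact, Atom are reachable from Fact; ignoring the rest: Each reachable nonterminal has at most one production per leading terminal, and all productions are right-linear; the derivation is determined token-by-token.

Unambiguous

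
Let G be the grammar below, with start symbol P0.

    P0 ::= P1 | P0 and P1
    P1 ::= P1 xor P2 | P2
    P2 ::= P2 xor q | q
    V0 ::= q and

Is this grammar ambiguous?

Witness: q xor q

Derivation 1: P0 ⇒ P1 ⇒ P1 xor P2 ⇒ P2 xor P2 ⇒ q xor P2 ⇒ q xor q
Derivation 2: P0 ⇒ P1 ⇒ P2 ⇒ P2 xor q ⇒ q xor q

Two distinct leftmost derivations for the same string.

Ambiguous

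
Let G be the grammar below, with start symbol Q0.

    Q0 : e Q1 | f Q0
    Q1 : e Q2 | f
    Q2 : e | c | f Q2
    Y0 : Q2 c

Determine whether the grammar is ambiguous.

(Y0 is unreachable from Q0, so its rules don't affect L(Q0).) Restricted to the reachable nonterminals, every rule has the form A → t or A → t B, and no two rules for the same A share a first terminal. The grammar encodes a DFA — one run per string.

Unambiguous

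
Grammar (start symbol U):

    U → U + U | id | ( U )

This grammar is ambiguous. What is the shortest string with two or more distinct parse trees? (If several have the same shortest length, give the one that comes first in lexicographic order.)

length 1: no string has ≥2 trees
length 3: no string has ≥2 trees
length 5: id + id + id has 2 parse trees

Two derivations of id + id + id:
  U ⇒ U + U ⇒ U + U + U ⇒ id + U + U ⇒ id + id + U ⇒ id + id + id
  U ⇒ U + U ⇒ id + U ⇒ id + U + U ⇒ id + id + U ⇒ id + id + id

id + id + id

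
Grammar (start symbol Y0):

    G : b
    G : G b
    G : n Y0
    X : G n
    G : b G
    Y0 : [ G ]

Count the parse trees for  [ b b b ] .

4

Parse trees for [ b b b ]:
  [Y0 [ [G [G [G b] b] b] ]]
  [Y0 [ [G [G b [G b]] b] ]]
  [Y0 [ [G b [G [G b] b]] ]]
  [Y0 [ [G b [G b [G b]]] ]]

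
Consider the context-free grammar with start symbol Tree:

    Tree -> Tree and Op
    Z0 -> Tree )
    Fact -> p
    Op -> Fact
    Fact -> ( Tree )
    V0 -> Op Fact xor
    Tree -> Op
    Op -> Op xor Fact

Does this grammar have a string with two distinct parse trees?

Only Tree, Op, Fact are reachable from Tree; ignoring the rest: This is a standard precedence ladder (Tree over Op over Fact), with each level left-recursive on its own operator ('and' at Tree, 'xor' at Op). That structure is LR(1), hence unambiguous.

Unambiguous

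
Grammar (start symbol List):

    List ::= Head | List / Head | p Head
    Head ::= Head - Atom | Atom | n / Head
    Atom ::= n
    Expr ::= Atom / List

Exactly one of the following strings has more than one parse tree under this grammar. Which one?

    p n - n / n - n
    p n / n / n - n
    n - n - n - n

p n - n / n - n: 1 tree
p n / n / n - n: 7 trees
n - n - n - n: 1 tree

p n / n / n - n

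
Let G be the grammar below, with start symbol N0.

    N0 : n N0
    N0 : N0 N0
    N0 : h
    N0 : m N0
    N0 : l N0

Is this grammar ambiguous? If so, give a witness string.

Witness: h h h

Derivation 1: N0 ⇒ N0 N0 ⇒ N0 N0 N0 ⇒ h N0 N0 ⇒ h h N0 ⇒ h h h
Derivation 2: N0 ⇒ N0 N0 ⇒ h N0 ⇒ h N0 N0 ⇒ h h N0 ⇒ h h h

Two distinct leftmost derivations for the same string.

Ambiguous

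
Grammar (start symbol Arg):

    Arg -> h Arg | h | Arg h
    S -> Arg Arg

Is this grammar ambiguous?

Witness: h h

Derivation 1: Arg ⇒ h Arg ⇒ h h
Derivation 2: Arg ⇒ Arg h ⇒ h h

Two distinct leftmost derivations for the same string.

Ambiguous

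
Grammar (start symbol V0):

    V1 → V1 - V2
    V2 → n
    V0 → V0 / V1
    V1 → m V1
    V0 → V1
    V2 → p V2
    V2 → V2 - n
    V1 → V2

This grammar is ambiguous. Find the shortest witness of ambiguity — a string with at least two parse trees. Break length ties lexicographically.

length 1: no string has ≥2 trees
length 2: no string has ≥2 trees
length 3: n - n has 2 parse trees

Two derivations of n - n:
  V0 ⇒ V1 ⇒ V1 - V2 ⇒ V2 - V2 ⇒ n - V2 ⇒ n - n
  V0 ⇒ V1 ⇒ V2 ⇒ V2 - n ⇒ n - n

n - n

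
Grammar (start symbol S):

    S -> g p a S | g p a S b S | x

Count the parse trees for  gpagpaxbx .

2

Parse trees for gpagpaxbx:
  [S g p a [S g p a [S x] b [S x]]]
  [S g p a [S g p a [S x]] b [S x]]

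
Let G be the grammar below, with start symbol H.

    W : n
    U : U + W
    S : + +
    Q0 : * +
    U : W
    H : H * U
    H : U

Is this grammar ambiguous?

Unambiguous

Only H, U, W are reachable from H; ignoring the rest: H → H * U | U  ;  U → U + W | W  — a left-associative chain with W at the bottom. Each string factors uniquely by precedence.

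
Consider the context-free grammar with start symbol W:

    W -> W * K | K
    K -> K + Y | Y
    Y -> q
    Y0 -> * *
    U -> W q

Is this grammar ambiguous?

Unambiguous

(Y0, U are unreachable from W, so their rules don't affect L(W).) This is a standard precedence ladder (W over K over Y), with each level left-recursive on its own operator ('*' at W, '+' at K). That structure is LR(1), hence unambiguous.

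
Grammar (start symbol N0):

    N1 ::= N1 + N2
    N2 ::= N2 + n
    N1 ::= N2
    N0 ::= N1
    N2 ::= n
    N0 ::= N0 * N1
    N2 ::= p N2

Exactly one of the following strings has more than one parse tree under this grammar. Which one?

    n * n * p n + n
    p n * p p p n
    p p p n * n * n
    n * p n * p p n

n * n * p n + n: 3 trees
p n * p p p n: 1 tree
p p p n * n * n: 1 tree
n * p n * p p n: 1 tree

n * n * p n + n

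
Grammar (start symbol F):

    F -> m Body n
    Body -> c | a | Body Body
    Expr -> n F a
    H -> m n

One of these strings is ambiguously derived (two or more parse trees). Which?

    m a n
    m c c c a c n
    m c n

m c c c a c n

m a n: 1 tree
m c c c a c n: 14 trees
m c n: 1 tree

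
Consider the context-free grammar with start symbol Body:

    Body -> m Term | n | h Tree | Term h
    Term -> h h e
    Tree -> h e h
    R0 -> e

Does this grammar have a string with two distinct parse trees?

Witness: h h e h

Derivation 1: Body ⇒ h Tree ⇒ h h e h
Derivation 2: Body ⇒ Term h ⇒ h h e h

Two distinct leftmost derivations for the same string.

Ambiguous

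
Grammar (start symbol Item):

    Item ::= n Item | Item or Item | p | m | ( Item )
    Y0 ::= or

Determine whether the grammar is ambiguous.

Witness: n m or m

Derivation 1: Item ⇒ n Item ⇒ n Item or Item ⇒ n m or Item ⇒ n m or m
Derivation 2: Item ⇒ Item or Item ⇒ n Item or Item ⇒ n m or Item ⇒ n m or m

Two distinct leftmost derivations for the same string.

Ambiguous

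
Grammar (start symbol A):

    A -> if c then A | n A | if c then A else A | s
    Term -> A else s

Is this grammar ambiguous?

Witness: if c then if c then s else s

Derivation 1: A ⇒ if c then A ⇒ if c then if c then A else A ⇒ if c then if c then s else A ⇒ if c then if c then s else s
Derivation 2: A ⇒ if c then A else A ⇒ if c then if c then A else A ⇒ if c then if c then s else A ⇒ if c then if c then s else s

Two distinct leftmost derivations for the same string.

Ambiguous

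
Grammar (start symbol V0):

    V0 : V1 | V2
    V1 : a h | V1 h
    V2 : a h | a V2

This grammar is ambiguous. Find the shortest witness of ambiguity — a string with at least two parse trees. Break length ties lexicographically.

length 2: a h has 2 parse trees

Two derivations of a h:
  V0 ⇒ V1 ⇒ a h
  V0 ⇒ V2 ⇒ a h

a h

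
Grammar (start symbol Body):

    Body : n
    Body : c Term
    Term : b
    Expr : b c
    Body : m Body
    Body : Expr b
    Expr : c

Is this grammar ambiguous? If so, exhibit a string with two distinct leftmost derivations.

Ambiguous

Witness: c b

Derivation 1: Body ⇒ c Term ⇒ c b
Derivation 2: Body ⇒ Expr b ⇒ c b

Two distinct leftmost derivations for the same string.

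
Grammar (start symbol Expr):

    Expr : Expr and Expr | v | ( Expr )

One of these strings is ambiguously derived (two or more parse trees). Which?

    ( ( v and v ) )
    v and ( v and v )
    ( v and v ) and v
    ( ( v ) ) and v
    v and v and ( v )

( ( v and v ) ): 1 tree
v and ( v and v ): 1 tree
( v and v ) and v: 1 tree
( ( v ) ) and v: 1 tree
v and v and ( v ): 2 trees

v and v and ( v )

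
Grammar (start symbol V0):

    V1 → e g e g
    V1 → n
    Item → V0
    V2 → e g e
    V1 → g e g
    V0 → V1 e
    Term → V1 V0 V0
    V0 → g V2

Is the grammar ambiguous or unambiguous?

Ambiguous

Witness: g e g e

Derivation 1: V0 ⇒ V1 e ⇒ g e g e
Derivation 2: V0 ⇒ g V2 ⇒ g e g e

Two distinct leftmost derivations for the same string.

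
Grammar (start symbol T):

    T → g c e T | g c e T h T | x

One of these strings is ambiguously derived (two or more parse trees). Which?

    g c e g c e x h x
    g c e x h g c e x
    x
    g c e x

g c e g c e x h x: 2 trees
g c e x h g c e x: 1 tree
x: 1 tree
g c e x: 1 tree

g c e g c e x h x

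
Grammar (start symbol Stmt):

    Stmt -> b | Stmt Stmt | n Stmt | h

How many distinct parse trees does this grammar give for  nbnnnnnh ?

2

Parse trees for nbnnnnnh:
  [Stmt [Stmt n [Stmt b]] [Stmt n [Stmt n [Stmt n [Stmt n [Stmt n [Stmt h]]]]]]]
  [Stmt n [Stmt [Stmt b] [Stmt n [Stmt n [Stmt n [Stmt n [Stmt n [Stmt h]]]]]]]]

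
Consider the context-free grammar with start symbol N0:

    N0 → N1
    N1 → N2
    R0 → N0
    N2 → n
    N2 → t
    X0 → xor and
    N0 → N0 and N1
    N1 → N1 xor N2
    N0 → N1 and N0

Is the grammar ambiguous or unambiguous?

Ambiguous

Witness: n and n

Derivation 1: N0 ⇒ N0 and N1 ⇒ N1 and N1 ⇒ N2 and N1 ⇒ n and N1 ⇒ n and N2 ⇒ n and n
Derivation 2: N0 ⇒ N1 and N0 ⇒ N2 and N0 ⇒ n and N0 ⇒ n and N1 ⇒ n and N2 ⇒ n and n

Two distinct leftmost derivations for the same string.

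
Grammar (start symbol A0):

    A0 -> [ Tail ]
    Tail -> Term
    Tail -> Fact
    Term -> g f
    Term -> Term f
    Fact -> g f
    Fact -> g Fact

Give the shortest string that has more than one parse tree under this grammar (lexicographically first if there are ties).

[ g f ]

length 4: [ g f ] has 2 parse trees

Two derivations of [ g f ]:
  A0 ⇒ [ Tail ] ⇒ [ Term ] ⇒ [ g f ]
  A0 ⇒ [ Tail ] ⇒ [ Fact ] ⇒ [ g f ]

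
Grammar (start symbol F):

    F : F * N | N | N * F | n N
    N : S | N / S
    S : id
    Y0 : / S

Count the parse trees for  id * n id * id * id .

3

Parse trees for id * n id * id * id:
  [F [F [F [N [S id]] * [F n [N [S id]]]] * [N [S id]]] * [N [S id]]]
  [F [F [N [S id]] * [F [F n [N [S id]]] * [N [S id]]]] * [N [S id]]]
  [F [N [S id]] * [F [F [F n [N [S id]]] * [N [S id]]] * [N [S id]]]]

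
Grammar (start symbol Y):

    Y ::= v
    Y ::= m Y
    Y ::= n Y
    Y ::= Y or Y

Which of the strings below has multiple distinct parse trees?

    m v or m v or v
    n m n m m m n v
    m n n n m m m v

m v or m v or v: 7 trees
n m n m m m n v: 1 tree
m n n n m m m v: 1 tree

m v or m v or v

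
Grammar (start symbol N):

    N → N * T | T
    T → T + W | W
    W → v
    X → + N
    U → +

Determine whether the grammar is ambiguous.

Only N, T, W are reachable from N; ignoring the rest: N → N * T | T  ;  T → T + W | W  — a left-associative chain with W at the bottom. Each string factors uniquely by precedence.

Unambiguous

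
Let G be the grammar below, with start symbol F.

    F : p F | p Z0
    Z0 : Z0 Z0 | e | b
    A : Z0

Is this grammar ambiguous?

Witness: p b b b

Derivation 1: F ⇒ p Z0 ⇒ p Z0 Z0 ⇒ p Z0 Z0 Z0 ⇒ p b Z0 Z0 ⇒ p b b Z0 ⇒ p b b b
Derivation 2: F ⇒ p Z0 ⇒ p Z0 Z0 ⇒ p b Z0 ⇒ p b Z0 Z0 ⇒ p b b Z0 ⇒ p b b b

Two distinct leftmost derivations for the same string.

Ambiguous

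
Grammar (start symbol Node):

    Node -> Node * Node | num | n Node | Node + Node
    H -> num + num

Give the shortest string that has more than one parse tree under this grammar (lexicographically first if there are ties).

length 1: no string has ≥2 trees
length 2: no string has ≥2 trees
length 3: no string has ≥2 trees
length 4: n num * num has 2 parse trees

Two derivations of n num * num:
  Node ⇒ Node * Node ⇒ n Node * Node ⇒ n num * Node ⇒ n num * num
  Node ⇒ n Node ⇒ n Node * Node ⇒ n num * Node ⇒ n num * num

n num * num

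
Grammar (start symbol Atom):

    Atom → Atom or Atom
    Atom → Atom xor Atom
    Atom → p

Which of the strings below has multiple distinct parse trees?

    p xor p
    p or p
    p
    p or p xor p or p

p xor p: 1 tree
p or p: 1 tree
p: 1 tree
p or p xor p or p: 5 trees

p or p xor p or p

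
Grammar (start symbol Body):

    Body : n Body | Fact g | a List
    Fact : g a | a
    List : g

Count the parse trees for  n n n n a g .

2

Parse trees for n n n n a g:
  [Body n [Body n [Body n [Body n [Body [Fact a] g]]]]]
  [Body n [Body n [Body n [Body n [Body a [List g]]]]]]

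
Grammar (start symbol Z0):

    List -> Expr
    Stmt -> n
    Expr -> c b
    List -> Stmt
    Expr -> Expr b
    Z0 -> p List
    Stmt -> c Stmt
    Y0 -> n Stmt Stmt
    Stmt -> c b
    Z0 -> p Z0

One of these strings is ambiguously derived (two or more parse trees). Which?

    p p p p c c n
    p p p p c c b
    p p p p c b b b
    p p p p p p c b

p p p p c c n: 1 tree
p p p p c c b: 1 tree
p p p p c b b b: 1 tree
p p p p p p c b: 2 trees

p p p p p p c b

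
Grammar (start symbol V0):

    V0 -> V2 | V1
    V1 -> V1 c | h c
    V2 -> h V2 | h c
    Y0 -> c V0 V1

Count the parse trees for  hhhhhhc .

Parse trees for hhhhhhc:
  [V0 [V2 h [V2 h [V2 h [V2 h [V2 h [V2 h c]]]]]]]

1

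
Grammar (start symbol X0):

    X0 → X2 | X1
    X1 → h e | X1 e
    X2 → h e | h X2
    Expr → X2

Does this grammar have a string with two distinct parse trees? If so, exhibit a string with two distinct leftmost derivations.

Ambiguous

Witness: h e

Derivation 1: X0 ⇒ X2 ⇒ h e
Derivation 2: X0 ⇒ X1 ⇒ h e

Two distinct leftmost derivations for the same string.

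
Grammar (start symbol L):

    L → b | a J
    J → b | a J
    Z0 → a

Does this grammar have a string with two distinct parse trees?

(Z0 is unreachable from L, so its rules don't affect L(L).) The reachable rules are right-linear with at most one rule per (nonterminal, next-terminal) pair. Each input token forces the next rule, so parsing is deterministic.

Unambiguous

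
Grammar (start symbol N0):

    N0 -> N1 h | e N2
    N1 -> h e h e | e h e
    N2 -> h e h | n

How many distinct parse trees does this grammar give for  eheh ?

Parse trees for eheh:
  [N0 [N1 e h e] h]
  [N0 e [N2 h e h]]

2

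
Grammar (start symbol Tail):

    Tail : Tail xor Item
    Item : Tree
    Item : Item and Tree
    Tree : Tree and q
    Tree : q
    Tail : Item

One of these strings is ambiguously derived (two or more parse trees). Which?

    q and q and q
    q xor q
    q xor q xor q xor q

q and q and q

q and q and q: 4 trees
q xor q: 1 tree
q xor q xor q xor q: 1 tree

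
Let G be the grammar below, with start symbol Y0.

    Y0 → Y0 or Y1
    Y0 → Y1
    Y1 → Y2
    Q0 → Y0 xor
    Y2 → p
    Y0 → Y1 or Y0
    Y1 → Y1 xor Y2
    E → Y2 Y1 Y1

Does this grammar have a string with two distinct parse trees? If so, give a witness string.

Ambiguous

Witness: p or p

Derivation 1: Y0 ⇒ Y0 or Y1 ⇒ Y1 or Y1 ⇒ Y2 or Y1 ⇒ p or Y1 ⇒ p or Y2 ⇒ p or p
Derivation 2: Y0 ⇒ Y1 or Y0 ⇒ Y2 or Y0 ⇒ p or Y0 ⇒ p or Y1 ⇒ p or Y2 ⇒ p or p

Two distinct leftmost derivations for the same string.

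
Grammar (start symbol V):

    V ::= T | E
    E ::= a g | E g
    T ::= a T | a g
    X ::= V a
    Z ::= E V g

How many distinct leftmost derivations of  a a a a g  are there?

Parse trees for a a a a g:
  [V [T a [T a [T a [T a g]]]]]

1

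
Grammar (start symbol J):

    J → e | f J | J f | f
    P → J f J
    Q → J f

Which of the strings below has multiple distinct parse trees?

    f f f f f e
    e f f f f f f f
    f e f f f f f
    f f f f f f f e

f e f f f f f

f f f f f e: 1 tree
e f f f f f f f: 1 tree
f e f f f f f: 6 trees
f f f f f f f e: 1 tree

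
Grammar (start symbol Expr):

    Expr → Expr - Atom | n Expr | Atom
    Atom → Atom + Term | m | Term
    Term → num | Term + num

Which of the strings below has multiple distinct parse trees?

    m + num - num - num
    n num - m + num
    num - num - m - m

m + num - num - num: 1 tree
n num - m + num: 2 trees
num - num - m - m: 1 tree

n num - m + num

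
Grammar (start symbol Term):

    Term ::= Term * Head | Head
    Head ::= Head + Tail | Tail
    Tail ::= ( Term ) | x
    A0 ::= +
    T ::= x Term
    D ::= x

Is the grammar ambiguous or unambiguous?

Unambiguous

Only Term, Head, Tail are reachable from Term; ignoring the rest: Term → Term * Head | Head  ;  Head → Head + Tail | Tail  — a left-associative chain with Tail at the bottom. Each string factors uniquely by precedence.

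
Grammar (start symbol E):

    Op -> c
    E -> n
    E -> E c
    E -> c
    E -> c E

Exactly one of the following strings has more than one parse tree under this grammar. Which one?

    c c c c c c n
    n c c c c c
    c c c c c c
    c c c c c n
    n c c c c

c c c c c c

c c c c c c n: 1 tree
n c c c c c: 1 tree
c c c c c c: 32 trees
c c c c c n: 1 tree
n c c c c: 1 tree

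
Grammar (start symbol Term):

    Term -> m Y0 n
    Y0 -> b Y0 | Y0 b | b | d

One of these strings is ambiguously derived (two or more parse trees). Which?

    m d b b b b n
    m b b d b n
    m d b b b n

m b b d b n

m d b b b b n: 1 tree
m b b d b n: 3 trees
m d b b b n: 1 tree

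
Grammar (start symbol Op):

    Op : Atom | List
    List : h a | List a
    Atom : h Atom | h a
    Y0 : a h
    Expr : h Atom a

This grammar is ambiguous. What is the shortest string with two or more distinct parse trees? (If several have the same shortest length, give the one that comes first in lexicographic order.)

length 2: h a has 2 parse trees

Two derivations of h a:
  Op ⇒ Atom ⇒ h a
  Op ⇒ List ⇒ h a

h a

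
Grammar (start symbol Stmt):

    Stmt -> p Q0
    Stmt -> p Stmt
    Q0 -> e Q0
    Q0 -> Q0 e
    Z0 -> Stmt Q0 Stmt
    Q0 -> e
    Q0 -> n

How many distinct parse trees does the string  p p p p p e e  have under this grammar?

2

Parse trees for p p p p p e e:
  [Stmt p [Stmt p [Stmt p [Stmt p [Stmt p [Q0 e [Q0 e]]]]]]]
  [Stmt p [Stmt p [Stmt p [Stmt p [Stmt p [Q0 [Q0 e] e]]]]]]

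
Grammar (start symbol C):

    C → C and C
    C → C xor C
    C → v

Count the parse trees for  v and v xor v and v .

5

Parse trees for v and v xor v and v:
  [C [C v] and [C [C [C v] xor [C v]] and [C v]]]
  [C [C v] and [C [C v] xor [C [C v] and [C v]]]]
  [C [C [C v] and [C [C v] xor [C v]]] and [C v]]
  [C [C [C [C v] and [C v]] xor [C v]] and [C v]]
  [C [C [C v] and [C v]] xor [C [C v] and [C v]]]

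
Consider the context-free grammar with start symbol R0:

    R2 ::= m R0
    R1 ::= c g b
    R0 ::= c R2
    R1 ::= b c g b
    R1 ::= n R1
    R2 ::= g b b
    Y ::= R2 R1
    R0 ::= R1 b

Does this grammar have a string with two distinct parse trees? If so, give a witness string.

Witness: c g b b

Derivation 1: R0 ⇒ c R2 ⇒ c g b b
Derivation 2: R0 ⇒ R1 b ⇒ c g b b

Two distinct leftmost derivations for the same string.

Ambiguous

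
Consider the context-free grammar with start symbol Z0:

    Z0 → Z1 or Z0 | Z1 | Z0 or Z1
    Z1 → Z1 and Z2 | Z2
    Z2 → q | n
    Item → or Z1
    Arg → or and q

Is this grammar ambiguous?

Witness: n or n

Derivation 1: Z0 ⇒ Z1 or Z0 ⇒ Z2 or Z0 ⇒ n or Z0 ⇒ n or Z1 ⇒ n or Z2 ⇒ n or n
Derivation 2: Z0 ⇒ Z0 or Z1 ⇒ Z1 or Z1 ⇒ Z2 or Z1 ⇒ n or Z1 ⇒ n or Z2 ⇒ n or n

Two distinct leftmost derivations for the same string.

Ambiguous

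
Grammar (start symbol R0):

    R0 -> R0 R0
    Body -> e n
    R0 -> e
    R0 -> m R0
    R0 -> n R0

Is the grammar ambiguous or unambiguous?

Ambiguous

Witness: e e e

Derivation 1: R0 ⇒ R0 R0 ⇒ R0 R0 R0 ⇒ e R0 R0 ⇒ e e R0 ⇒ e e e
Derivation 2: R0 ⇒ R0 R0 ⇒ e R0 ⇒ e R0 R0 ⇒ e e R0 ⇒ e e e

Two distinct leftmost derivations for the same string.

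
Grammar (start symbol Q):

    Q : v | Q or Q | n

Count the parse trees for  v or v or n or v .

Parse trees for v or v or n or v:
  [Q [Q v] or [Q [Q v] or [Q [Q n] or [Q v]]]]
  [Q [Q v] or [Q [Q [Q v] or [Q n]] or [Q v]]]
  [Q [Q [Q v] or [Q v]] or [Q [Q n] or [Q v]]]
  [Q [Q [Q v] or [Q [Q v] or [Q n]]] or [Q v]]
  [Q [Q [Q [Q v] or [Q v]] or [Q n]] or [Q v]]

5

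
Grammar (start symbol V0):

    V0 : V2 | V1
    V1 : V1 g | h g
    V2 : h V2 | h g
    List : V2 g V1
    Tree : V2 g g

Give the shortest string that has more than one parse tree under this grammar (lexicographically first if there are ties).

h g

length 2: h g has 2 parse trees

Two derivations of h g:
  V0 ⇒ V2 ⇒ h g
  V0 ⇒ V1 ⇒ h g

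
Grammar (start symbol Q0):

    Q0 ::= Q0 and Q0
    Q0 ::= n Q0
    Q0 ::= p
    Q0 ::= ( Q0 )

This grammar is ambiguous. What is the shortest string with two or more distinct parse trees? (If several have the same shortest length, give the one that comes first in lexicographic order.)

length 1: no string has ≥2 trees
length 2: no string has ≥2 trees
length 3: no string has ≥2 trees
length 4: n p and p has 2 parse trees

Two derivations of n p and p:
  Q0 ⇒ Q0 and Q0 ⇒ n Q0 and Q0 ⇒ n p and Q0 ⇒ n p and p
  Q0 ⇒ n Q0 ⇒ n Q0 and Q0 ⇒ n p and Q0 ⇒ n p and p

n p and p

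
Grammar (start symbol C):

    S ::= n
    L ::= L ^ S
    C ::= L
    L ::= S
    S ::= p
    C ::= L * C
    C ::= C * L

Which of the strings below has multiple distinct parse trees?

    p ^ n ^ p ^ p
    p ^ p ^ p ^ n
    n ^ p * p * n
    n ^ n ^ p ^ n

p ^ n ^ p ^ p: 1 tree
p ^ p ^ p ^ n: 1 tree
n ^ p * p * n: 4 trees
n ^ n ^ p ^ n: 1 tree

n ^ p * p * n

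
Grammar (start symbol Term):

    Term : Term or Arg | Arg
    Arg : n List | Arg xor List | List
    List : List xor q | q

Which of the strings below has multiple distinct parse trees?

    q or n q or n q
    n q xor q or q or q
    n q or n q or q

n q xor q or q or q

q or n q or n q: 1 tree
n q xor q or q or q: 2 trees
n q or n q or q: 1 tree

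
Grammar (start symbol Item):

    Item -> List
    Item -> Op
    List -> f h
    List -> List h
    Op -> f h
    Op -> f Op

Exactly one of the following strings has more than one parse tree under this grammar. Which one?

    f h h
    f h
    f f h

f h h: 1 tree
f h: 2 trees
f f h: 1 tree

f h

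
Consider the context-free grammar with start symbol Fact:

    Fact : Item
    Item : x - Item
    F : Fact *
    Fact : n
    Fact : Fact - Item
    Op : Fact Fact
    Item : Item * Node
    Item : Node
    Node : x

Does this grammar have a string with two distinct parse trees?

Witness: x - x

Derivation 1: Fact ⇒ Item ⇒ x - Item ⇒ x - Node ⇒ x - x
Derivation 2: Fact ⇒ Fact - Item ⇒ Item - Item ⇒ Node - Item ⇒ x - Item ⇒ x - Node ⇒ x - x

Two distinct leftmost derivations for the same string.

Ambiguous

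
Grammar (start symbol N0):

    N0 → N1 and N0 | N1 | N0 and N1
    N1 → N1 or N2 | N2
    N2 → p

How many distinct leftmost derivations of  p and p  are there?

Parse trees for p and p:
  [N0 [N1 [N2 p]] and [N0 [N1 [N2 p]]]]
  [N0 [N0 [N1 [N2 p]]] and [N1 [N2 p]]]

2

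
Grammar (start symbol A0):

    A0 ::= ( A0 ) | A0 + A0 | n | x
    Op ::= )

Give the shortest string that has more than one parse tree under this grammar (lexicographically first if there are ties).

n + n + n

length 1: no string has ≥2 trees
length 3: no string has ≥2 trees
length 5: n + n + n has 2 parse trees

Two derivations of n + n + n:
  A0 ⇒ A0 + A0 ⇒ A0 + A0 + A0 ⇒ n + A0 + A0 ⇒ n + n + A0 ⇒ n + n + n
  A0 ⇒ A0 + A0 ⇒ n + A0 ⇒ n + A0 + A0 ⇒ n + n + A0 ⇒ n + n + n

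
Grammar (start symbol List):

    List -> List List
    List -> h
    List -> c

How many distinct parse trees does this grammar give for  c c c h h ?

Parse trees for c c c h h (showing first 6 of 14):
  [List [List c] [List [List c] [List [List c] [List [List h] [List h]]]]]
  [List [List c] [List [List c] [List [List [List c] [List h]] [List h]]]]
  [List [List c] [List [List [List c] [List c]] [List [List h] [List h]]]]
  [List [List c] [List [List [List c] [List [List c] [List h]]] [List h]]]
  [List [List c] [List [List [List [List c] [List c]] [List h]] [List h]]]
  [List [List [List c] [List c]] [List [List c] [List [List h] [List h]]]]

14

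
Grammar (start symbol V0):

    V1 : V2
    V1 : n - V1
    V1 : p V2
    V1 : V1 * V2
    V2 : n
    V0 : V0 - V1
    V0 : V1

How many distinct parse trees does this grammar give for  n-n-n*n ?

7

Parse trees for n-n-n*n:
  [V0 [V0 [V1 [V2 n]]] - [V1 n - [V1 [V1 [V2 n]] * [V2 n]]]]
  [V0 [V0 [V1 [V2 n]]] - [V1 [V1 n - [V1 [V2 n]]] * [V2 n]]]
  [V0 [V0 [V0 [V1 [V2 n]]] - [V1 [V2 n]]] - [V1 [V1 [V2 n]] * [V2 n]]]
  [V0 [V0 [V1 n - [V1 [V2 n]]]] - [V1 [V1 [V2 n]] * [V2 n]]]
  [V0 [V1 n - [V1 n - [V1 [V1 [V2 n]] * [V2 n]]]]]
  [V0 [V1 n - [V1 [V1 n - [V1 [V2 n]]] * [V2 n]]]]
  [V0 [V1 [V1 n - [V1 n - [V1 [V2 n]]]] * [V2 n]]]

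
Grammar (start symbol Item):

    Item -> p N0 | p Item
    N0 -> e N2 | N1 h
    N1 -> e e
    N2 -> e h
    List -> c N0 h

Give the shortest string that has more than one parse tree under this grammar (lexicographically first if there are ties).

length 4: p e e h has 2 parse trees

Two derivations of p e e h:
  Item ⇒ p N0 ⇒ p e N2 ⇒ p e e h
  Item ⇒ p N0 ⇒ p N1 h ⇒ p e e h

p e e h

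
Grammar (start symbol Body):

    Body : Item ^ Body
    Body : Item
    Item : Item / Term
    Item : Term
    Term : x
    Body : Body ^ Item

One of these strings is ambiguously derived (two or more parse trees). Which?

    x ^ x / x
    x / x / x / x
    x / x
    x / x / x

x ^ x / x: 2 trees
x / x / x / x: 1 tree
x / x: 1 tree
x / x / x: 1 tree

x ^ x / x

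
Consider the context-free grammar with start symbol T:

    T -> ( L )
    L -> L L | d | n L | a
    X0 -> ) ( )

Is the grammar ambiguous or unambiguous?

Witness: ( a a a )

Derivation 1: T ⇒ ( L ) ⇒ ( L L ) ⇒ ( L L L ) ⇒ ( a L L ) ⇒ ( a a L ) ⇒ ( a a a )
Derivation 2: T ⇒ ( L ) ⇒ ( L L ) ⇒ ( a L ) ⇒ ( a L L ) ⇒ ( a a L ) ⇒ ( a a a )

Two distinct leftmost derivations for the same string.

Ambiguous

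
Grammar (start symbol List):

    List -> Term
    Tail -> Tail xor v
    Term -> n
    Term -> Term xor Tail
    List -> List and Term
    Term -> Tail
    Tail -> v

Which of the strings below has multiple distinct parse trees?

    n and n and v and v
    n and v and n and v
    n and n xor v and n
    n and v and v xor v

n and v and v xor v

n and n and v and v: 1 tree
n and v and n and v: 1 tree
n and n xor v and n: 1 tree
n and v and v xor v: 2 trees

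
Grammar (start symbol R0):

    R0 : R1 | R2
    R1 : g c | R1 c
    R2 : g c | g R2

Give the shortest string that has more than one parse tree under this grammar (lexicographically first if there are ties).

length 2: g c has 2 parse trees

Two derivations of g c:
  R0 ⇒ R1 ⇒ g c
  R0 ⇒ R2 ⇒ g c

g c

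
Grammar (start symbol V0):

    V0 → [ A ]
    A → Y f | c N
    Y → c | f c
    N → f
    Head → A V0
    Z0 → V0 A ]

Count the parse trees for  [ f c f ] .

1

Parse trees for [ f c f ]:
  [V0 [ [A [Y f c] f] ]]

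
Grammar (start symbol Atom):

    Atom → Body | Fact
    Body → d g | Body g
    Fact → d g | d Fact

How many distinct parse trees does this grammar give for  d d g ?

Parse trees for d d g:
  [Atom [Fact d [Fact d g]]]

1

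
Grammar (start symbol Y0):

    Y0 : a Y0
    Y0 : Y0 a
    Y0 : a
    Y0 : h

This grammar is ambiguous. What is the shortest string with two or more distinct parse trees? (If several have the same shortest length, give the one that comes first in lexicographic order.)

a a

length 1: no string has ≥2 trees
length 2: a a has 2 parse trees

Two derivations of a a:
  Y0 ⇒ a Y0 ⇒ a a
  Y0 ⇒ Y0 a ⇒ a a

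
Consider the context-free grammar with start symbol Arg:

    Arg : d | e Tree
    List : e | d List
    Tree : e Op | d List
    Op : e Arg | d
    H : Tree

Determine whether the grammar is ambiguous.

(H is unreachable from Arg, so its rules don't affect L(Arg).) Restricted to the reachable nonterminals, every rule has the form A → t or A → t B, and no two rules for the same A share a first terminal. The grammar encodes a DFA — one run per string.

Unambiguous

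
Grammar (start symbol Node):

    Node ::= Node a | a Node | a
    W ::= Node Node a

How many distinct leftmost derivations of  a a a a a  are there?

16

Parse trees for a a a a a (showing first 6 of 16):
  [Node [Node [Node [Node [Node a] a] a] a] a]
  [Node [Node [Node [Node a [Node a]] a] a] a]
  [Node [Node [Node a [Node [Node a] a]] a] a]
  [Node [Node [Node a [Node a [Node a]]] a] a]
  [Node [Node a [Node [Node [Node a] a] a]] a]
  [Node [Node a [Node [Node a [Node a]] a]] a]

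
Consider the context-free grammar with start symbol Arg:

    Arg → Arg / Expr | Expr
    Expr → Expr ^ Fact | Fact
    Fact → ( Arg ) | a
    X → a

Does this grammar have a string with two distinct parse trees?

(X is unreachable from Arg, so its rules don't affect L(Arg).) The grammar is stratified — Arg handles '/' (left-recursive), Expr handles '^', Fact atoms. Each operator has a fixed associativity and precedence level, so every string has one parse.

Unambiguous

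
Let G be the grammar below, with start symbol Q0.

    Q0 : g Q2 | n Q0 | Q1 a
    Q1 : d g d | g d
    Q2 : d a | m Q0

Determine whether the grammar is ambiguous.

Ambiguous

Witness: g d a

Derivation 1: Q0 ⇒ g Q2 ⇒ g d a
Derivation 2: Q0 ⇒ Q1 a ⇒ g d a

Two distinct leftmost derivations for the same string.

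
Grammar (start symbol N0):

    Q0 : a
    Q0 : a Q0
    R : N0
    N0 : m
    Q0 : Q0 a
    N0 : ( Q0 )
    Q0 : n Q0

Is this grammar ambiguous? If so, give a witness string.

Ambiguous

Witness: ( a a )

Derivation 1: N0 ⇒ ( Q0 ) ⇒ ( a Q0 ) ⇒ ( a a )
Derivation 2: N0 ⇒ ( Q0 ) ⇒ ( Q0 a ) ⇒ ( a a )

Two distinct leftmost derivations for the same string.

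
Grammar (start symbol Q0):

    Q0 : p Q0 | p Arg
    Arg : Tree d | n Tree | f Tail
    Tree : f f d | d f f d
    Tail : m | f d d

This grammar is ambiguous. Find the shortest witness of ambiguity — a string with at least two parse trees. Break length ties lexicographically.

length 3: no string has ≥2 trees
length 4: no string has ≥2 trees
length 5: p f f d d has 2 parse trees

Two derivations of p f f d d:
  Q0 ⇒ p Arg ⇒ p Tree d ⇒ p f f d d
  Q0 ⇒ p Arg ⇒ p f Tail ⇒ p f f d d

p f f d d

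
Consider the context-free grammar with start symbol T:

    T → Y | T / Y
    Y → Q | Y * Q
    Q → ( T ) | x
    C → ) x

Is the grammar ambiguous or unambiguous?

Unambiguous

Only T, Y, Q are reachable from T; ignoring the rest: This is a standard precedence ladder (T over Y over Q), with each level left-recursive on its own operator ('/' at T, '*' at Y). That structure is LR(1), hence unambiguous.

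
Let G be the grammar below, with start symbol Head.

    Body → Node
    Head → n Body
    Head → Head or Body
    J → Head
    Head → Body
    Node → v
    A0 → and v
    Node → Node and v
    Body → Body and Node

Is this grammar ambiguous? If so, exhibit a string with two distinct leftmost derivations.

Witness: v and v

Derivation 1: Head ⇒ Body ⇒ Node ⇒ Node and v ⇒ v and v
Derivation 2: Head ⇒ Body ⇒ Body and Node ⇒ Node and Node ⇒ v and Node ⇒ v and v

Two distinct leftmost derivations for the same string.

Ambiguous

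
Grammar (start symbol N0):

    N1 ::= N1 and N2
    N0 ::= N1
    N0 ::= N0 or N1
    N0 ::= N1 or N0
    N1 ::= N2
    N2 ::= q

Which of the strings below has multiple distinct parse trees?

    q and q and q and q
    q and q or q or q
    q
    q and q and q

q and q and q and q: 1 tree
q and q or q or q: 4 trees
q: 1 tree
q and q and q: 1 tree

q and q or q or q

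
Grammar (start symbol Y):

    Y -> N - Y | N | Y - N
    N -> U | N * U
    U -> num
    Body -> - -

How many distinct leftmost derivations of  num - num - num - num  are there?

8

Parse trees for num - num - num - num:
  [Y [N [U num]] - [Y [N [U num]] - [Y [N [U num]] - [Y [N [U num]]]]]]
  [Y [N [U num]] - [Y [N [U num]] - [Y [Y [N [U num]]] - [N [U num]]]]]
  [Y [N [U num]] - [Y [Y [N [U num]] - [Y [N [U num]]]] - [N [U num]]]]
  [Y [N [U num]] - [Y [Y [Y [N [U num]]] - [N [U num]]] - [N [U num]]]]
  [Y [Y [N [U num]] - [Y [N [U num]] - [Y [N [U num]]]]] - [N [U num]]]
  [Y [Y [N [U num]] - [Y [Y [N [U num]]] - [N [U num]]]] - [N [U num]]]
  [Y [Y [Y [N [U num]] - [Y [N [U num]]]] - [N [U num]]] - [N [U num]]]
  [Y [Y [Y [Y [N [U num]]] - [N [U num]]] - [N [U num]]] - [N [U num]]]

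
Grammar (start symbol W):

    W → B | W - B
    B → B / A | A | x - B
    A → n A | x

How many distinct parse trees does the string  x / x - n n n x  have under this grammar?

Parse trees for x / x - n n n x:
  [W [W [B [B [A x]] / [A x]]] - [B [A n [A n [A n [A x]]]]]]

1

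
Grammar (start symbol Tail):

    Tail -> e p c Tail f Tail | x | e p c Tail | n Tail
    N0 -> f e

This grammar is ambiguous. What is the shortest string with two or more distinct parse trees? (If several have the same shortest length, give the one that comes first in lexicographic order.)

length 1: no string has ≥2 trees
length 2: no string has ≥2 trees
length 3: no string has ≥2 trees
length 4: no string has ≥2 trees
length 5: no string has ≥2 trees
length 6: no string has ≥2 trees
length 7: no string has ≥2 trees
length 8: no string has ≥2 trees
length 9: e p c e p c x f x has 2 parse trees

Two derivations of e p c e p c x f x:
  Tail ⇒ e p c Tail f Tail ⇒ e p c e p c Tail f Tail ⇒ e p c e p c x f Tail ⇒ e p c e p c x f x
  Tail ⇒ e p c Tail ⇒ e p c e p c Tail f Tail ⇒ e p c e p c x f Tail ⇒ e p c e p c x f x

e p c e p c x f x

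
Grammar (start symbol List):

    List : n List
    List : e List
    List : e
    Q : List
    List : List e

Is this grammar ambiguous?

Witness: e e

Derivation 1: List ⇒ e List ⇒ e e
Derivation 2: List ⇒ List e ⇒ e e

Two distinct leftmost derivations for the same string.

Ambiguous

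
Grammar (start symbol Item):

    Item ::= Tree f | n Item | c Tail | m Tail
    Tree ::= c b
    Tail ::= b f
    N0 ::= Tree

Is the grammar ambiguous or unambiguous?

Witness: c b f

Derivation 1: Item ⇒ Tree f ⇒ c b f
Derivation 2: Item ⇒ c Tail ⇒ c b f

Two distinct leftmost derivations for the same string.

Ambiguous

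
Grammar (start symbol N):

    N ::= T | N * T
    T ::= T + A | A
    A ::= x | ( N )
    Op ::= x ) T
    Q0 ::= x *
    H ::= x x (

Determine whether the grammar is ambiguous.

(Op, Q0, H are unreachable from N, so their rules don't affect L(N).) The grammar is stratified — N handles '*' (left-recursive), T handles '+', A atoms. Each operator has a fixed associativity and precedence level, so every string has one parse.

Unambiguous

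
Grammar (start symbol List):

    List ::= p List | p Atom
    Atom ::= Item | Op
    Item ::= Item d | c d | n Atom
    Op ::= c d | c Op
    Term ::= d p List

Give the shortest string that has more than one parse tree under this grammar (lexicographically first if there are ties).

p c d

length 3: p c d has 2 parse trees

Two derivations of p c d:
  List ⇒ p Atom ⇒ p Item ⇒ p c d
  List ⇒ p Atom ⇒ p Op ⇒ p c d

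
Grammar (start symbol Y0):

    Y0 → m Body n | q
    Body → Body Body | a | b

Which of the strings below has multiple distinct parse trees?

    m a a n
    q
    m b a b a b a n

m b a b a b a n

m a a n: 1 tree
q: 1 tree
m b a b a b a n: 42 trees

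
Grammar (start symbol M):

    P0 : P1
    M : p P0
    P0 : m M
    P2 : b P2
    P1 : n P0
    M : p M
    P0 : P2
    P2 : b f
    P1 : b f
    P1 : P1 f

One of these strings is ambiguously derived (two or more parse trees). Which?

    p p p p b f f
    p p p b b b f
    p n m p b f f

p p p p b f f: 1 tree
p p p b b b f: 1 tree
p n m p b f f: 3 trees

p n m p b f f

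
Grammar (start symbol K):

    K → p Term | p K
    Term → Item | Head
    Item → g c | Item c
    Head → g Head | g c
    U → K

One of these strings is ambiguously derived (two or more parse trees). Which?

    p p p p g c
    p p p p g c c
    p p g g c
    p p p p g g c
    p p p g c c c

p p p p g c

p p p p g c: 2 trees
p p p p g c c: 1 tree
p p g g c: 1 tree
p p p p g g c: 1 tree
p p p g c c c: 1 tree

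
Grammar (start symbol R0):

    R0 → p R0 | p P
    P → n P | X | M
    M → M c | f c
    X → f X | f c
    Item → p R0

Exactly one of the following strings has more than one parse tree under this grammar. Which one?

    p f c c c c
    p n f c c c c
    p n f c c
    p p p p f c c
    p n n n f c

p f c c c c: 1 tree
p n f c c c c: 1 tree
p n f c c: 1 tree
p p p p f c c: 1 tree
p n n n f c: 2 trees

p n n n f c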